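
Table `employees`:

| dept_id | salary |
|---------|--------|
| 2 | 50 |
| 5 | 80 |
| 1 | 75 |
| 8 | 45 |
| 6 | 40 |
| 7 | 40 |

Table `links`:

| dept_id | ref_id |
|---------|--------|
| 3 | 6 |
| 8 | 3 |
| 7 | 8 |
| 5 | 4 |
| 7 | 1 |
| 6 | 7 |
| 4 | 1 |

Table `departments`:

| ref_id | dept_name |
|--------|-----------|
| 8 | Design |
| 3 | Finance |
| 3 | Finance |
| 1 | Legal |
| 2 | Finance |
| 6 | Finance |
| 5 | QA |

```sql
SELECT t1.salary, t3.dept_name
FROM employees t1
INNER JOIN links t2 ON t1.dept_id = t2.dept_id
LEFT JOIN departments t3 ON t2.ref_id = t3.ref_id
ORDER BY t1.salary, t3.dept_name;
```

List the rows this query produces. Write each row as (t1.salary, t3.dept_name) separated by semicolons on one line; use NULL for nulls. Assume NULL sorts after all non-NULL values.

(40, Design); (40, Legal); (40, NULL); (45, Finance); (45, Finance); (80, NULL)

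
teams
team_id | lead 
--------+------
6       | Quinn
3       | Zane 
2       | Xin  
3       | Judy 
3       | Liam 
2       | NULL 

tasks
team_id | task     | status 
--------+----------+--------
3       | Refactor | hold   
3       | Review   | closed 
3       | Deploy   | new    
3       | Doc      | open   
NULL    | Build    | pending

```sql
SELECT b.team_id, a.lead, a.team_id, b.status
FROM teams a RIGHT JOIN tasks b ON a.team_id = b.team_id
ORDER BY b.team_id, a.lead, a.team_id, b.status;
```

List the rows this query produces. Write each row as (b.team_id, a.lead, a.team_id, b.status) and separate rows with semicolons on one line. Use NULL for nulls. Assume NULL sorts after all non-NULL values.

(3, Judy, 3, closed); (3, Judy, 3, hold); (3, Judy, 3, new); (3, Judy, 3, open); (3, Liam, 3, closed); (3, Liam, 3, hold); (3, Liam, 3, new); (3, Liam, 3, open); (3, Zane, 3, closed); (3, Zane, 3, hold); (3, Zane, 3, new); (3, Zane, 3, open); (NULL, NULL, NULL, pending)

RIGHT JOIN keeps every row from `tasks`; unmatched rows get NULL for `teams`'s columns.
Matching on a.team_id = b.team_id. A NULL in a compared column never satisfies the condition.
- a (team_id=6) has no partner in b.
- a (team_id=3) pairs with 4 row(s) of b.
- a (team_id=2) has no partner in b.
- a (team_id=3) pairs with 4 row(s) of b.
- a (team_id=3) pairs with 4 row(s) of b.
- a (team_id=2) has no partner in b.
- plus 1 unmatched b row(s), each kept with NULL a columns.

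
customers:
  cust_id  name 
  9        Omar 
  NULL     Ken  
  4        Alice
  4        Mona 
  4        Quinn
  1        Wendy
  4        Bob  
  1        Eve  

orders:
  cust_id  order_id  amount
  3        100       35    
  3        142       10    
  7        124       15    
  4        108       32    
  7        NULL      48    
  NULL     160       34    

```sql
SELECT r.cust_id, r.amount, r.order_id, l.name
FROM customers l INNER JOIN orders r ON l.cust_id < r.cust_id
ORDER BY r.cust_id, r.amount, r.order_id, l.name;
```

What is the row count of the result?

18

INNER JOIN keeps only pairs where the ON condition holds.
Matching on l.cust_id < r.cust_id. A NULL in a compared column never satisfies the condition.
- l row (cust_id=9): no match → dropped.
- l row (cust_id=NULL): no match → dropped.
- l row (cust_id=4): matches 2 r row(s) → 2 output row(s).
- l row (cust_id=4): matches 2 r row(s) → 2 output row(s).
- l row (cust_id=4): matches 2 r row(s) → 2 output row(s).
- l row (cust_id=1): matches 5 r row(s) → 5 output row(s).
- l row (cust_id=4): matches 2 r row(s) → 2 output row(s).
- l row (cust_id=1): matches 5 r row(s) → 5 output row(s).
Total: 18 rows.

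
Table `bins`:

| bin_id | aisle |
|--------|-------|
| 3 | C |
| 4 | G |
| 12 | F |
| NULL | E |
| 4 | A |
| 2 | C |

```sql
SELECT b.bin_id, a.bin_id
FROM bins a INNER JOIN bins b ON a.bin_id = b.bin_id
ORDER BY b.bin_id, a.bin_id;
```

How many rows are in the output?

7

INNER JOIN keeps only pairs where the ON condition holds.
Matching on a.bin_id = b.bin_id. A NULL in a compared column never satisfies the condition.
- bin_id=3: 1 matching b row(s), so 1 row(s) emitted.
- bin_id=4: 2 matching b row(s), so 2 row(s) emitted.
- bin_id=12: 1 matching b row(s), so 1 row(s) emitted.
- bin_id=NULL: no matching b row, dropped.
- bin_id=4: 2 matching b row(s), so 2 row(s) emitted.
- bin_id=2: 1 matching b row(s), so 1 row(s) emitted.
Total: 7 rows.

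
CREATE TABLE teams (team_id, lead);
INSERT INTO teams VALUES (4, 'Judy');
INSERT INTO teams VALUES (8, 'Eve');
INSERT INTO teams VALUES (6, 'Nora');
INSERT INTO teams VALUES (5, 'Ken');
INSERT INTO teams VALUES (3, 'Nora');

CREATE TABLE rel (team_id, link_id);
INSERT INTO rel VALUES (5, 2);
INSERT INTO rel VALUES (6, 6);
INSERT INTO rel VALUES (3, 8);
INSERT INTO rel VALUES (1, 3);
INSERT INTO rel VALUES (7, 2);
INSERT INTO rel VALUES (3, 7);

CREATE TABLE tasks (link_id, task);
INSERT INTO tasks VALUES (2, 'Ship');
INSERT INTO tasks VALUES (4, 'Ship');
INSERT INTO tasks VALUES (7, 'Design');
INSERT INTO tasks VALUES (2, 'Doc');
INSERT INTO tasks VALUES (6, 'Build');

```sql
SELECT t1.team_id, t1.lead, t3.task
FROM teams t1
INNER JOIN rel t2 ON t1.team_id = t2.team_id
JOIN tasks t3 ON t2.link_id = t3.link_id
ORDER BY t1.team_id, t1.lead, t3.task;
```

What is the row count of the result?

4

Evaluate left to right. First `teams t1 INNER JOIN rel t2` on team_id: 4 row(s).
Then INNER JOIN `tasks t3` on link_id: keep only rows whose t2.link_id appears in t3.
Result: 4 row(s).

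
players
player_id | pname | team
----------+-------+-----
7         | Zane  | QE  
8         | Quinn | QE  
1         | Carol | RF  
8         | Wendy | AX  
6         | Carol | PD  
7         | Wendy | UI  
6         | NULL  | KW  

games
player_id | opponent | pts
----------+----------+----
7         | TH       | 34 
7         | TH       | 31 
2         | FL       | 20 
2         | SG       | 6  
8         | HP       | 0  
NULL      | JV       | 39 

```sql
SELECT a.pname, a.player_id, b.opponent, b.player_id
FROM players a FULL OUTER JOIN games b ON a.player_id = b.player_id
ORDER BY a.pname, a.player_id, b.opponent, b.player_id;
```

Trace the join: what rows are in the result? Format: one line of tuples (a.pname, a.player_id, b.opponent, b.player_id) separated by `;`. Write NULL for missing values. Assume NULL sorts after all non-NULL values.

FULL OUTER JOIN keeps every row from both sides; unmatched rows get NULL for the other side's columns.
Matching on a.player_id = b.player_id. A NULL in a compared column never satisfies the condition.
Matched pairs: 6; unmatched a rows kept: 3; unmatched b rows kept: 3.

(Carol, 1, NULL, NULL); (Carol, 6, NULL, NULL); (Quinn, 8, HP, 8); (Wendy, 7, TH, 7); (Wendy, 7, TH, 7); (Wendy, 8, HP, 8); (Zane, 7, TH, 7); (Zane, 7, TH, 7); (NULL, 6, NULL, NULL); (NULL, NULL, FL, 2); (NULL, NULL, JV, NULL); (NULL, NULL, SG, 2)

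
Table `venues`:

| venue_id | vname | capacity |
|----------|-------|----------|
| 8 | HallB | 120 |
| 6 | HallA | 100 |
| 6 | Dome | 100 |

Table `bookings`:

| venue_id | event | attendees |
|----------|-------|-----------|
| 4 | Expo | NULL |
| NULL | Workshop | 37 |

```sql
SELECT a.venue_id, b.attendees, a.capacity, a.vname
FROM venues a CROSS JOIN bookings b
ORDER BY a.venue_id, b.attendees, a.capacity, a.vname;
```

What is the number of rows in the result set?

6

CROSS JOIN pairs every row of `venues` with every row of `bookings`: 3 × 2 = 6 rows.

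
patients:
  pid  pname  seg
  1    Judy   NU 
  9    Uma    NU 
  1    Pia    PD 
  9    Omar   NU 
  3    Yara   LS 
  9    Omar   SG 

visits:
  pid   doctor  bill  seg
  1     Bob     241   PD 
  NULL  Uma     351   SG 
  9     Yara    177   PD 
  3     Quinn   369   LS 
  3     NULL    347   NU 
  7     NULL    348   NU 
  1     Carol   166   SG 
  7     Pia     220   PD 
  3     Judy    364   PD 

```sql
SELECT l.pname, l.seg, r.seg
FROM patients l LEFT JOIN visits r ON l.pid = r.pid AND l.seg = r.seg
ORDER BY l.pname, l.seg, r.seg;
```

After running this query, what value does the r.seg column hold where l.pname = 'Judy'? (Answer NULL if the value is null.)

NULL

LEFT JOIN keeps every row from `patients`; unmatched rows get NULL for `visits`'s columns.
Matching on l.pid = r.pid AND l.seg = r.seg. A NULL in a compared column never satisfies the condition.
Matched pairs: 2; unmatched l rows kept: 4.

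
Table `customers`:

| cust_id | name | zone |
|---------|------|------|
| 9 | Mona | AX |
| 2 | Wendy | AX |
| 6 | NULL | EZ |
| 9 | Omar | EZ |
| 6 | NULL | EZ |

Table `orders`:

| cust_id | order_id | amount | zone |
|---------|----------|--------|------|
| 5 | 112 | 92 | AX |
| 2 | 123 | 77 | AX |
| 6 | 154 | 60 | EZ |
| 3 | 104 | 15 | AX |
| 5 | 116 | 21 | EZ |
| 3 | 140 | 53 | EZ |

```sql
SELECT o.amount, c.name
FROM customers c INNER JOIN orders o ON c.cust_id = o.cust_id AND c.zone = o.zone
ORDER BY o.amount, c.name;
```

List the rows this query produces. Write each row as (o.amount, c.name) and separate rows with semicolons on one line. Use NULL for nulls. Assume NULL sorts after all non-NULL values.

(60, NULL); (60, NULL); (77, Wendy)

INNER JOIN keeps only pairs where the ON condition holds.
Matching on c.cust_id = o.cust_id AND c.zone = o.zone.
- c row (cust_id=9, zone=AX): no match → dropped.
- c row (cust_id=2, zone=AX): matches 1 o row(s) → 1 output row(s).
- c row (cust_id=6, zone=EZ): matches 1 o row(s) → 1 output row(s).
- c row (cust_id=9, zone=EZ): no match → dropped.
- c row (cust_id=6, zone=EZ): matches 1 o row(s) → 1 output row(s).
After projecting and ordering:
o.amount | c.name
60 | NULL
60 | NULL
77 | Wendy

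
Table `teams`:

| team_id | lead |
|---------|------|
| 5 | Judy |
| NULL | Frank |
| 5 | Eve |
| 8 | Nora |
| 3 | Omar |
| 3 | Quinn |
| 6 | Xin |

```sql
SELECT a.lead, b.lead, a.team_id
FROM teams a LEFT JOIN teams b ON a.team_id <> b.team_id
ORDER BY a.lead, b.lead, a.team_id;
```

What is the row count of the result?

LEFT JOIN keeps every row from `teams a`; unmatched rows get NULL for `teams b`'s columns.
Matching on a.team_id <> b.team_id. A NULL in a compared column never satisfies the condition.
- a (team_id=5) pairs with 4 row(s) of b.
- a (team_id=NULL) has no partner → padded with NULL.
- a (team_id=5) pairs with 4 row(s) of b.
- a (team_id=8) pairs with 5 row(s) of b.
- a (team_id=3) pairs with 4 row(s) of b.
- a (team_id=3) pairs with 4 row(s) of b.
- a (team_id=6) pairs with 5 row(s) of b.
Total: 26 matched + 1 padded = 27 rows.

27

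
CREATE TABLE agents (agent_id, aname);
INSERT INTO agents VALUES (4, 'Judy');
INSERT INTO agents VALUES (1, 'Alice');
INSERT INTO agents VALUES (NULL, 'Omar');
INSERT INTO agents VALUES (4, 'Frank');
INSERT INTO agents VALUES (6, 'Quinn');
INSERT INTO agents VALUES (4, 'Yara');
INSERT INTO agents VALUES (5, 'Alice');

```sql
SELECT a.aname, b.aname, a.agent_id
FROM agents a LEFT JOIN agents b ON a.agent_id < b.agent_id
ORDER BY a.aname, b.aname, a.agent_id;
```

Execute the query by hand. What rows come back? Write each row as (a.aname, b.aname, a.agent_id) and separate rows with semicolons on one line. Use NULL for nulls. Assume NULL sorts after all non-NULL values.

LEFT JOIN keeps every row from `agents a`; unmatched rows get NULL for `agents b`'s columns.
Matching on a.agent_id < b.agent_id. A NULL in a compared column never satisfies the condition.
Matched pairs: 12; unmatched a rows kept: 2.

(Alice, Alice, 1); (Alice, Frank, 1); (Alice, Judy, 1); (Alice, Quinn, 1); (Alice, Quinn, 5); (Alice, Yara, 1); (Frank, Alice, 4); (Frank, Quinn, 4); (Judy, Alice, 4); (Judy, Quinn, 4); (Omar, NULL, NULL); (Quinn, NULL, 6); (Yara, Alice, 4); (Yara, Quinn, 4)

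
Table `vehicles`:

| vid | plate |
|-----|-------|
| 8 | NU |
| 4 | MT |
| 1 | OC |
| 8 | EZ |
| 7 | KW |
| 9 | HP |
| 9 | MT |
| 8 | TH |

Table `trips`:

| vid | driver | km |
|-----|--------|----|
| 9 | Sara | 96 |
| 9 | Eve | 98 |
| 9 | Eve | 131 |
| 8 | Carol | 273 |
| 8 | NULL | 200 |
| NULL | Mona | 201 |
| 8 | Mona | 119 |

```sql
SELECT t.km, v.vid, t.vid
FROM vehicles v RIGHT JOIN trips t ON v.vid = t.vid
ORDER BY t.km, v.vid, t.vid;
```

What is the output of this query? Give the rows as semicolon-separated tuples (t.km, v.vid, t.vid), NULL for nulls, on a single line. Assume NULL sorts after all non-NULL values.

RIGHT JOIN keeps every row from `trips`; unmatched rows get NULL for `vehicles`'s columns.
Matching on v.vid = t.vid. A NULL in a compared column never satisfies the condition.
- vid=8: 3 matching t row(s), so 3 row(s) emitted.
- vid=4: no matching t row.
- vid=1: no matching t row.
- vid=8: 3 matching t row(s), so 3 row(s) emitted.
- vid=7: no matching t row.
- vid=9: 3 matching t row(s), so 3 row(s) emitted.
- vid=9: 3 matching t row(s), so 3 row(s) emitted.
- vid=8: 3 matching t row(s), so 3 row(s) emitted.
- plus 1 unmatched t row(s), each kept with NULL v columns.

(96, 9, 9); (96, 9, 9); (98, 9, 9); (98, 9, 9); (119, 8, 8); (119, 8, 8); (119, 8, 8); (131, 9, 9); (131, 9, 9); (200, 8, 8); (200, 8, 8); (200, 8, 8); (201, NULL, NULL); (273, 8, 8); (273, 8, 8); (273, 8, 8)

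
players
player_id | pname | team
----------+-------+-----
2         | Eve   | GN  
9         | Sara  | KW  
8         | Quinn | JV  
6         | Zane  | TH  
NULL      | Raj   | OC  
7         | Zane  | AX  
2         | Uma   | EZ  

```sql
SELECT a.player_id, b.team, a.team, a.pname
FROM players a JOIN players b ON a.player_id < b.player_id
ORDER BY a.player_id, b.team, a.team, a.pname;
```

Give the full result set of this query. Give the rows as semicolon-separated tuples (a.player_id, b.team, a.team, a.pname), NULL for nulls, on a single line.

(2, AX, EZ, Uma); (2, AX, GN, Eve); (2, JV, EZ, Uma); (2, JV, GN, Eve); (2, KW, EZ, Uma); (2, KW, GN, Eve); (2, TH, EZ, Uma); (2, TH, GN, Eve); (6, AX, TH, Zane); (6, JV, TH, Zane); (6, KW, TH, Zane); (7, JV, AX, Zane); (7, KW, AX, Zane); (8, KW, JV, Quinn)

INNER JOIN keeps only pairs where the ON condition holds.
Matching on a.player_id < b.player_id. A NULL in a compared column never satisfies the condition.
- a row (player_id=2): matches 4 b row(s) → 4 output row(s).
- a row (player_id=9): no match → dropped.
- a row (player_id=8): matches 1 b row(s) → 1 output row(s).
- a row (player_id=6): matches 3 b row(s) → 3 output row(s).
- a row (player_id=NULL): no match → dropped.
- a row (player_id=7): matches 2 b row(s) → 2 output row(s).
- a row (player_id=2): matches 4 b row(s) → 4 output row(s).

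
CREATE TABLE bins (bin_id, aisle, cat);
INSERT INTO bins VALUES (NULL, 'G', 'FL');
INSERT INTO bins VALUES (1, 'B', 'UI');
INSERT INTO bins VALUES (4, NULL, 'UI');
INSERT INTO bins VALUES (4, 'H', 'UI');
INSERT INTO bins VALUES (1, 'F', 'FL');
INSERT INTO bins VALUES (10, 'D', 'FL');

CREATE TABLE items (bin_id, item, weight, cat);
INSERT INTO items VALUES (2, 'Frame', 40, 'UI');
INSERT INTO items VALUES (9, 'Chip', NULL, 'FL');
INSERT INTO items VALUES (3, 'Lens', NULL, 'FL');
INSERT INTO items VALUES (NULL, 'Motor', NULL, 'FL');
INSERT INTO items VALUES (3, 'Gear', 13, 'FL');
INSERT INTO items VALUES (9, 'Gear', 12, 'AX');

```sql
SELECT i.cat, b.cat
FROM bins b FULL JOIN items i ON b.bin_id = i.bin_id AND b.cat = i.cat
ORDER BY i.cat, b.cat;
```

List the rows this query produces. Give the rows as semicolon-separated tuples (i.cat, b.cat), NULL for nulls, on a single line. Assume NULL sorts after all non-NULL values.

(AX, NULL); (FL, NULL); (FL, NULL); (FL, NULL); (FL, NULL); (UI, NULL); (NULL, FL); (NULL, FL); (NULL, FL); (NULL, UI); (NULL, UI); (NULL, UI)

FULL OUTER JOIN keeps every row from both sides; unmatched rows get NULL for the other side's columns.
Matching on b.bin_id = i.bin_id AND b.cat = i.cat. A NULL in a compared column never satisfies the condition.
- bin_id=NULL, cat=FL: no i row matches, row kept with i columns NULL.
- bin_id=1, cat=UI: no i row matches, row kept with i columns NULL.
- bin_id=4, cat=UI: no i row matches, row kept with i columns NULL.
- bin_id=4, cat=UI: no i row matches, row kept with i columns NULL.
- bin_id=1, cat=FL: no i row matches, row kept with i columns NULL.
- bin_id=10, cat=FL: no i row matches, row kept with i columns NULL.
- 6 i row(s) had no b match → kept, b columns NULL.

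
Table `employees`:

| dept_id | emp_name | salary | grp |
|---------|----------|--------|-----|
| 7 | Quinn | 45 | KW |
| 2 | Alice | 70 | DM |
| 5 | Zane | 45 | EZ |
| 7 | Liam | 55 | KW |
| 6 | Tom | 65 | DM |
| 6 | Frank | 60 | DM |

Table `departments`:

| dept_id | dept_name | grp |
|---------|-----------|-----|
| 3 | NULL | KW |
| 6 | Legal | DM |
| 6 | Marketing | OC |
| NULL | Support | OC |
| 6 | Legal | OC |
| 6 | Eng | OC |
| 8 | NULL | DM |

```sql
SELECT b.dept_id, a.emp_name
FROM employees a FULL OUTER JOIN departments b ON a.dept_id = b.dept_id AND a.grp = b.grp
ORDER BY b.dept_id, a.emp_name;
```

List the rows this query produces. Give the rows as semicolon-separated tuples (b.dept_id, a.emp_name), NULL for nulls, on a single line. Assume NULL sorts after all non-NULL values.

(3, NULL); (6, Frank); (6, Tom); (6, NULL); (6, NULL); (6, NULL); (8, NULL); (NULL, Alice); (NULL, Liam); (NULL, Quinn); (NULL, Zane); (NULL, NULL)

FULL OUTER JOIN keeps every row from both sides; unmatched rows get NULL for the other side's columns.
Matching on a.dept_id = b.dept_id AND a.grp = b.grp. A NULL in a compared column never satisfies the condition.
- a[0] dept_id=7, grp=KW → no match; kept with NULLs on the b side.
- a[1] dept_id=2, grp=DM → no match; kept with NULLs on the b side.
- a[2] dept_id=5, grp=EZ → no match; kept with NULLs on the b side.
- a[3] dept_id=7, grp=KW → no match; kept with NULLs on the b side.
- a[4] dept_id=6, grp=DM → 1 match(es) in b → 1 row(s).
- a[5] dept_id=6, grp=DM → 1 match(es) in b → 1 row(s).
- 6 row(s) from b found no a partner → padded with NULL.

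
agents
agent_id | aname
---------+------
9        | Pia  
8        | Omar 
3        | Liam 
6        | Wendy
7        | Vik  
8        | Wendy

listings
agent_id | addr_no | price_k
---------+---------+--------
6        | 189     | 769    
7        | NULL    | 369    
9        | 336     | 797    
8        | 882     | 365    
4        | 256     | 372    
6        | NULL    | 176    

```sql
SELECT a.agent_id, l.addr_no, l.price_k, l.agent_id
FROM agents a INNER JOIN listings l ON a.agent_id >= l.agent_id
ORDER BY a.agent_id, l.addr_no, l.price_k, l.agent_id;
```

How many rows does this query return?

23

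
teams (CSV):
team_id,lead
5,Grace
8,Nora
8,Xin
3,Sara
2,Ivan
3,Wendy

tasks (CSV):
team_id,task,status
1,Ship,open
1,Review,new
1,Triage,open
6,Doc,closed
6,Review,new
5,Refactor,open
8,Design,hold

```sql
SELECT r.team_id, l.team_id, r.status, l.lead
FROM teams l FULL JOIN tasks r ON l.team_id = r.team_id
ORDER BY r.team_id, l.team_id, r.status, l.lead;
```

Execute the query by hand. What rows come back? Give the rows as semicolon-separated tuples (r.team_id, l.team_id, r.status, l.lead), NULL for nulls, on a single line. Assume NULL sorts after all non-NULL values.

FULL OUTER JOIN keeps every row from both sides; unmatched rows get NULL for the other side's columns.
Matching on l.team_id = r.team_id.
Matched pairs: 3; unmatched l rows kept: 3; unmatched r rows kept: 5.

(1, NULL, new, NULL); (1, NULL, open, NULL); (1, NULL, open, NULL); (5, 5, open, Grace); (6, NULL, closed, NULL); (6, NULL, new, NULL); (8, 8, hold, Nora); (8, 8, hold, Xin); (NULL, 2, NULL, Ivan); (NULL, 3, NULL, Sara); (NULL, 3, NULL, Wendy)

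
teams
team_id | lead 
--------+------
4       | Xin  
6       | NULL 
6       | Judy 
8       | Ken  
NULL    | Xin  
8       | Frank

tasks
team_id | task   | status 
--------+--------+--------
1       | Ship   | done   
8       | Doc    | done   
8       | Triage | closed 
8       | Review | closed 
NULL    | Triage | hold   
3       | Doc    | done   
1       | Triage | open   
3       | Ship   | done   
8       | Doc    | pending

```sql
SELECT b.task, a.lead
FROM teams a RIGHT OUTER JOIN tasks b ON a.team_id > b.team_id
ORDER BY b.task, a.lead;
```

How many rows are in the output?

25

RIGHT JOIN keeps every row from `tasks`; unmatched rows get NULL for `teams`'s columns.
Matching on a.team_id > b.team_id. A NULL in a compared column never satisfies the condition.
Matched pairs: 20; unmatched b rows kept: 5.
Total: 20 matched + 5 padded = 25 rows.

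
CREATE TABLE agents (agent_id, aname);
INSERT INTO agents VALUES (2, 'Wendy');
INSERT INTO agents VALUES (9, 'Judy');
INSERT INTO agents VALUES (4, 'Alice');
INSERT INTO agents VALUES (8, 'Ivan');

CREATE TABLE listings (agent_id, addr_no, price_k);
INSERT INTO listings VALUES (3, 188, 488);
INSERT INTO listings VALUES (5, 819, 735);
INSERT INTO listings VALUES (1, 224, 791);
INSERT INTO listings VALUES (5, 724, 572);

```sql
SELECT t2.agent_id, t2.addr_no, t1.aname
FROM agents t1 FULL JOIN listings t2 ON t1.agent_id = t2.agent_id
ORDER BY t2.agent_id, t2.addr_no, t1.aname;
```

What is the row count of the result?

8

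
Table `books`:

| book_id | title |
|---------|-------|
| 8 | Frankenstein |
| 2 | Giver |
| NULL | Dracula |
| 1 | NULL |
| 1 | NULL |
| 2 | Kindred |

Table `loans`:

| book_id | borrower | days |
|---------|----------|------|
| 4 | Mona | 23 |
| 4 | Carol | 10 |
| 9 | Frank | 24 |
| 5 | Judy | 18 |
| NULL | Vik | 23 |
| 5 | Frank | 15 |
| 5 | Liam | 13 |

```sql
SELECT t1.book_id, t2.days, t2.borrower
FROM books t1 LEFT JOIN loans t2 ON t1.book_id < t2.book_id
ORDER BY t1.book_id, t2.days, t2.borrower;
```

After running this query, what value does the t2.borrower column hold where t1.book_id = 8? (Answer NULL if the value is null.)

Frank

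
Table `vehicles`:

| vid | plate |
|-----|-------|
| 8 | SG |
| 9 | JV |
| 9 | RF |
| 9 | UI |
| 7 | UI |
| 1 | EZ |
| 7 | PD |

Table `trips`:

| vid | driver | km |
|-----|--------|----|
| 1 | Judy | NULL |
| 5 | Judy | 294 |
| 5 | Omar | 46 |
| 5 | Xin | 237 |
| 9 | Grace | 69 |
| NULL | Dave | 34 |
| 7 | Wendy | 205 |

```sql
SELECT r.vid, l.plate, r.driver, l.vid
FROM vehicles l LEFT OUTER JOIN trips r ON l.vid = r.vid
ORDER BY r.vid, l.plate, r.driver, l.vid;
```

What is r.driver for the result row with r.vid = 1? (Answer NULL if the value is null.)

Judy

LEFT JOIN keeps every row from `vehicles`; unmatched rows get NULL for `trips`'s columns.
Matching on l.vid = r.vid. A NULL in a compared column never satisfies the condition.
- vid=8: no r row matches, row kept with r columns NULL.
- vid=9: 1 matching r row(s), so 1 row(s) emitted.
- vid=9: 1 matching r row(s), so 1 row(s) emitted.
- vid=9: 1 matching r row(s), so 1 row(s) emitted.
- vid=7: 1 matching r row(s), so 1 row(s) emitted.
- vid=1: 1 matching r row(s), so 1 row(s) emitted.
- vid=7: 1 matching r row(s), so 1 row(s) emitted.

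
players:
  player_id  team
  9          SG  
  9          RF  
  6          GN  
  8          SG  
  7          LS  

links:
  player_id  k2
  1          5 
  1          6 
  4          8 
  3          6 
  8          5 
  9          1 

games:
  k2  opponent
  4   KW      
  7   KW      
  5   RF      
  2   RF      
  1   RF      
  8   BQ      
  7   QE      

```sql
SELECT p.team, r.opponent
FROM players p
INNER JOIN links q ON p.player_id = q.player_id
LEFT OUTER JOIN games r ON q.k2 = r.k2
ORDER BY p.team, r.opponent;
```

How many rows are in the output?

3

Joins associate left-to-right: players INNER JOIN links on player_id gives 3 intermediate row(s).
Then LEFT JOIN `games r` on k2: each of those 3 rows is kept; rows whose q.k2 has no match in r get NULL for r's columns.
Result: 3 row(s).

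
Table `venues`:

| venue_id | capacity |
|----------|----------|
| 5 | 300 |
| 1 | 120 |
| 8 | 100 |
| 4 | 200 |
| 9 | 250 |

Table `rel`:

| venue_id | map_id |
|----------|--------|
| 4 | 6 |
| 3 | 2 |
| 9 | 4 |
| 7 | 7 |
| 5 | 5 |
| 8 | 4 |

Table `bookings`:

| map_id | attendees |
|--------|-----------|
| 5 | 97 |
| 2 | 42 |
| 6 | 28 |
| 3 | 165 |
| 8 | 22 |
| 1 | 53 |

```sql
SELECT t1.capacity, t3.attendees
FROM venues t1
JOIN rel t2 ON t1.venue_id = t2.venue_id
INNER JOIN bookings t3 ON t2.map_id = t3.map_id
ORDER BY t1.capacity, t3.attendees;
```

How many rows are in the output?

Joins associate left-to-right: venues INNER JOIN rel on venue_id gives 4 intermediate row(s).
Then INNER JOIN `bookings t3` on map_id: keep only rows whose t2.map_id appears in t3.
Result: 2 row(s).

2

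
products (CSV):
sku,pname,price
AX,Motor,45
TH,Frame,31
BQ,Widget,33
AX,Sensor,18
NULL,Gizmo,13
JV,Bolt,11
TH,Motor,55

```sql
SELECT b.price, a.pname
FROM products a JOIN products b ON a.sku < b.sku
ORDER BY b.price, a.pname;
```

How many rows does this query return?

INNER JOIN keeps only pairs where the ON condition holds.
Matching on a.sku < b.sku. A NULL in a compared column never satisfies the condition.
- sku=AX: 4 matching b row(s), so 4 row(s) emitted.
- sku=TH: no matching b row, dropped.
- sku=BQ: 3 matching b row(s), so 3 row(s) emitted.
- sku=AX: 4 matching b row(s), so 4 row(s) emitted.
- sku=NULL: no matching b row, dropped.
- sku=JV: 2 matching b row(s), so 2 row(s) emitted.
- sku=TH: no matching b row, dropped.
Total: 13 rows.

13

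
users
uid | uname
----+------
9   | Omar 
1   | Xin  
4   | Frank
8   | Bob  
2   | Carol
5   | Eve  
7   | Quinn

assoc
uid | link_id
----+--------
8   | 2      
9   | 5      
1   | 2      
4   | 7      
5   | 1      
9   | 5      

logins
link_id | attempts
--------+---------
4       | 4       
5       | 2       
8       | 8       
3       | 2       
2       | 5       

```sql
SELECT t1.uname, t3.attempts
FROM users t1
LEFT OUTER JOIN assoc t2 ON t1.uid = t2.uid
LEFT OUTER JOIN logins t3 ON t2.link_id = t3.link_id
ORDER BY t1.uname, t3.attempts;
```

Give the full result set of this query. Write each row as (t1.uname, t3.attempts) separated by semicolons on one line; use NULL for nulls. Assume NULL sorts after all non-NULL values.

Evaluate left to right. First `users t1 LEFT JOIN assoc t2` on uid: 8 row(s).
Then LEFT JOIN `logins t3` on link_id: each of those 8 rows is kept; rows whose t2.link_id has no match in t3 get NULL for t3's columns.

(Bob, 5); (Carol, NULL); (Eve, NULL); (Frank, NULL); (Omar, 2); (Omar, 2); (Quinn, NULL); (Xin, 5)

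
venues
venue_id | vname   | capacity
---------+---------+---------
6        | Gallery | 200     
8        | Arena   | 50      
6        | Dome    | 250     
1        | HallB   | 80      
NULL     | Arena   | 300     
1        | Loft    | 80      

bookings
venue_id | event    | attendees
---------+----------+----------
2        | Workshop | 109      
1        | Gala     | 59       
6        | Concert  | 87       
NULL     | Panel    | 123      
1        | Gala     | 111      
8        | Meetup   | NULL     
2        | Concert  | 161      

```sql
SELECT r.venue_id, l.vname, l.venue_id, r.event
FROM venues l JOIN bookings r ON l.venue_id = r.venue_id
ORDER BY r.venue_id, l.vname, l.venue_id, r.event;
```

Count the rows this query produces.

INNER JOIN keeps only pairs where the ON condition holds.
Matching on l.venue_id = r.venue_id. A NULL in a compared column never satisfies the condition.
Matched pairs: 7.
Total: 7 rows.

7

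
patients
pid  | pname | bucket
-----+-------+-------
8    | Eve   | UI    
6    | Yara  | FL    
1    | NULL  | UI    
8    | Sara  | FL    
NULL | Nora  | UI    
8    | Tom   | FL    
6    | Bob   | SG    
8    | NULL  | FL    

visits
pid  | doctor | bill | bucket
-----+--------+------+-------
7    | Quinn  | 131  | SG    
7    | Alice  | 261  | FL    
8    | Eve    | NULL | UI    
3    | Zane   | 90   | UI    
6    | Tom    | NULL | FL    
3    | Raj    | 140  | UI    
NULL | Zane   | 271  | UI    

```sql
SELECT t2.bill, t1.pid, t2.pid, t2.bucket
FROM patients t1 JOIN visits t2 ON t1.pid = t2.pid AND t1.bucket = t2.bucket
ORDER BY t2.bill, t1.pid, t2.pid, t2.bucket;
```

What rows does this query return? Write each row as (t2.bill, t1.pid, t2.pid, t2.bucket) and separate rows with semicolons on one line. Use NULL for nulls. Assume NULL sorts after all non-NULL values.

(NULL, 6, 6, FL); (NULL, 8, 8, UI)

INNER JOIN keeps only pairs where the ON condition holds.
Matching on t1.pid = t2.pid AND t1.bucket = t2.bucket. A NULL in a compared column never satisfies the condition.
Matched pairs: 2.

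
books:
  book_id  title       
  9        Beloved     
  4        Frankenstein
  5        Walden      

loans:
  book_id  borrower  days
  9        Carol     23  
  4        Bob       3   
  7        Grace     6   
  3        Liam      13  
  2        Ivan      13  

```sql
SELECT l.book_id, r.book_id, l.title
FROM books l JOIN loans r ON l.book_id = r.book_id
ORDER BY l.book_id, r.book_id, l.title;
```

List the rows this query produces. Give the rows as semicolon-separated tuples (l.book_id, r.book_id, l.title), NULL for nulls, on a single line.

INNER JOIN keeps only pairs where the ON condition holds.
Matching on l.book_id = r.book_id.
Matched pairs: 2.

(4, 4, Frankenstein); (9, 9, Beloved)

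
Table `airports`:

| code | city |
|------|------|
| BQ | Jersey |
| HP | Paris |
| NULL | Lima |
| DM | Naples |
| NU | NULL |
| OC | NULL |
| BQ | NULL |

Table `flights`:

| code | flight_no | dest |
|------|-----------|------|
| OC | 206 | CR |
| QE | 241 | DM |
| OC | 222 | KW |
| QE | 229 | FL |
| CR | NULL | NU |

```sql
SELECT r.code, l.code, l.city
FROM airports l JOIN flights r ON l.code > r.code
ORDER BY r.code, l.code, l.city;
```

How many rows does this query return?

INNER JOIN keeps only pairs where the ON condition holds.
Matching on l.code > r.code. A NULL in a compared column never satisfies the condition.
Matched pairs: 4.
Total: 4 rows.

4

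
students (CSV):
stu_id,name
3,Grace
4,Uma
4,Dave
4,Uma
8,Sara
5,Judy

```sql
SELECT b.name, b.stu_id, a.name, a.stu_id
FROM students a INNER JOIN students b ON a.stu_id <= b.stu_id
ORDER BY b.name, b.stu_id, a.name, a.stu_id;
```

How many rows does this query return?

INNER JOIN keeps only pairs where the ON condition holds.
Matching on a.stu_id <= b.stu_id.
Matched pairs: 24.
Total: 24 rows.

24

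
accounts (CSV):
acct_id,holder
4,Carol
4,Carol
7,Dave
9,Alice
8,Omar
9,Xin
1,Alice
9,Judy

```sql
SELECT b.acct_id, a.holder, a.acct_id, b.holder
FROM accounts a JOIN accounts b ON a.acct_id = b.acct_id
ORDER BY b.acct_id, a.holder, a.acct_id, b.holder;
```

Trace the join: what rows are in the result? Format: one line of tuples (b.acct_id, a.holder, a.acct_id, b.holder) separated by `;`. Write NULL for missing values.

INNER JOIN keeps only pairs where the ON condition holds.
Matching on a.acct_id = b.acct_id.
Matched pairs: 16.

(1, Alice, 1, Alice); (4, Carol, 4, Carol); (4, Carol, 4, Carol); (4, Carol, 4, Carol); (4, Carol, 4, Carol); (7, Dave, 7, Dave); (8, Omar, 8, Omar); (9, Alice, 9, Alice); (9, Alice, 9, Judy); (9, Alice, 9, Xin); (9, Judy, 9, Alice); (9, Judy, 9, Judy); (9, Judy, 9, Xin); (9, Xin, 9, Alice); (9, Xin, 9, Judy); (9, Xin, 9, Xin)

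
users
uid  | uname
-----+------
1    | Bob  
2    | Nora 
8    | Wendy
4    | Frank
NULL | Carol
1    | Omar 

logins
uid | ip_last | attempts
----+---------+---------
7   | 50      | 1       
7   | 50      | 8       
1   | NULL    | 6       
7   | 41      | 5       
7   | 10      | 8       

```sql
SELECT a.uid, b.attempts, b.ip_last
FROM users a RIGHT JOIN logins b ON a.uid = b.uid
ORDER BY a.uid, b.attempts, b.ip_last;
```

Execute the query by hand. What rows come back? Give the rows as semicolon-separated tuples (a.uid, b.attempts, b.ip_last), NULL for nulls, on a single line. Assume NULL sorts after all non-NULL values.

RIGHT JOIN keeps every row from `logins`; unmatched rows get NULL for `users`'s columns.
Matching on a.uid = b.uid. A NULL in a compared column never satisfies the condition.
Matched pairs: 2; unmatched b rows kept: 4.

(1, 6, NULL); (1, 6, NULL); (NULL, 1, 50); (NULL, 5, 41); (NULL, 8, 10); (NULL, 8, 50)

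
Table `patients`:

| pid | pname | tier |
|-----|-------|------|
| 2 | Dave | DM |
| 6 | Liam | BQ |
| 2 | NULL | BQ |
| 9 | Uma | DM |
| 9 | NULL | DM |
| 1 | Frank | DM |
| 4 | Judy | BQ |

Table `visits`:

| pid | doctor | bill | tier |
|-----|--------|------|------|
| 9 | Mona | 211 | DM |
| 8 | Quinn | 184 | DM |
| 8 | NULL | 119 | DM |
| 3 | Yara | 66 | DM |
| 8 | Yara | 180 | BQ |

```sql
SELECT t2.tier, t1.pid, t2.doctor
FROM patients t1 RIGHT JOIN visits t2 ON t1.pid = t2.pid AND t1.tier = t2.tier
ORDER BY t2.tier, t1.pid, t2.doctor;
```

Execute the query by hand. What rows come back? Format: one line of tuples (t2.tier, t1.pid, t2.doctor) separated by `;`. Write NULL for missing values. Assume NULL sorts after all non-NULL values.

(BQ, NULL, Yara); (DM, 9, Mona); (DM, 9, Mona); (DM, NULL, Quinn); (DM, NULL, Yara); (DM, NULL, NULL)

RIGHT JOIN keeps every row from `visits`; unmatched rows get NULL for `patients`'s columns.
Matching on t1.pid = t2.pid AND t1.tier = t2.tier.
Matched pairs: 2; unmatched t2 rows kept: 4.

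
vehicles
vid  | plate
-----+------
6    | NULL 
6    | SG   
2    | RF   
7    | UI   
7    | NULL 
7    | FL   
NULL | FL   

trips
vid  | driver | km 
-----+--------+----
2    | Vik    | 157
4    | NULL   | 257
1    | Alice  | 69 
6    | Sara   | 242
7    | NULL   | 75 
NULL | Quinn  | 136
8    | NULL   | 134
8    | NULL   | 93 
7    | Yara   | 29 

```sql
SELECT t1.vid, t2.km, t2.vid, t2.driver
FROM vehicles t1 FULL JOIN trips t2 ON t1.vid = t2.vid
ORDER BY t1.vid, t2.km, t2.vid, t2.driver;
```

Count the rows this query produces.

15

FULL OUTER JOIN keeps every row from both sides; unmatched rows get NULL for the other side's columns.
Matching on t1.vid = t2.vid. A NULL in a compared column never satisfies the condition.
- vid=6: 1 matching t2 row(s), so 1 row(s) emitted.
- vid=6: 1 matching t2 row(s), so 1 row(s) emitted.
- vid=2: 1 matching t2 row(s), so 1 row(s) emitted.
- vid=7: 2 matching t2 row(s), so 2 row(s) emitted.
- vid=7: 2 matching t2 row(s), so 2 row(s) emitted.
- vid=7: 2 matching t2 row(s), so 2 row(s) emitted.
- vid=NULL: no t2 row matches, row kept with t2 columns NULL.
- 5 row(s) from t2 found no t1 partner → padded with NULL.
Total: 9 matched + 6 padded = 15 rows.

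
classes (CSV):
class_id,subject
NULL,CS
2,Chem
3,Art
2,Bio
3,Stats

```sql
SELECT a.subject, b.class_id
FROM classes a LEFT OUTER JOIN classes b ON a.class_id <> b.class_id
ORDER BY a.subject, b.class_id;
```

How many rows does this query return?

9

LEFT JOIN keeps every row from `classes a`; unmatched rows get NULL for `classes b`'s columns.
Matching on a.class_id <> b.class_id. A NULL in a compared column never satisfies the condition.
- a (class_id=NULL) has no partner → padded with NULL.
- a (class_id=2) pairs with 2 row(s) of b.
- a (class_id=3) pairs with 2 row(s) of b.
- a (class_id=2) pairs with 2 row(s) of b.
- a (class_id=3) pairs with 2 row(s) of b.
Total: 8 matched + 1 padded = 9 rows.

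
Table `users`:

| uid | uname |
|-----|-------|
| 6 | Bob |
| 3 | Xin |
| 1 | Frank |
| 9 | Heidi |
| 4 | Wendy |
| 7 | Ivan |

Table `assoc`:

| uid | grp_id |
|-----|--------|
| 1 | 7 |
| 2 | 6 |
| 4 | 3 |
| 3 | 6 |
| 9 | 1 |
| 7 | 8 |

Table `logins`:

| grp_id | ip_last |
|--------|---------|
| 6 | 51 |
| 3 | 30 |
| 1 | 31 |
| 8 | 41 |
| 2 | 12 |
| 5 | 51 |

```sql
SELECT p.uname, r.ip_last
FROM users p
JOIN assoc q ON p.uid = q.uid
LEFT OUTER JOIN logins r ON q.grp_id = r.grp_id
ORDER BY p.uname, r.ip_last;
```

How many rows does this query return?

5

Step 1 — p INNER JOIN q on uid → 5 row(s).
Then LEFT JOIN `logins r` on grp_id: each of those 5 rows is kept; rows whose q.grp_id has no match in r get NULL for r's columns.
Result: 5 row(s).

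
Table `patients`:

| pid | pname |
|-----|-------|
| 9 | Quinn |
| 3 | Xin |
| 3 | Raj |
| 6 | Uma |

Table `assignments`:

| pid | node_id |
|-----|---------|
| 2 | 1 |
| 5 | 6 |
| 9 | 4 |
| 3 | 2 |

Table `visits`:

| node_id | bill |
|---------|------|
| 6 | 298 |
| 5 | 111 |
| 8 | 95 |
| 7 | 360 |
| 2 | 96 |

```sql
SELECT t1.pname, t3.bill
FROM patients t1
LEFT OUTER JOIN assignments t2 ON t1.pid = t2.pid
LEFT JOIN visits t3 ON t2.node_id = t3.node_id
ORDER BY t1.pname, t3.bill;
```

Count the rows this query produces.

4

Step 1 — t1 LEFT JOIN t2 on pid → 4 row(s).
Then LEFT JOIN `visits t3` on node_id: each of those 4 rows is kept; rows whose t2.node_id has no match in t3 get NULL for t3's columns.
Result: 4 row(s).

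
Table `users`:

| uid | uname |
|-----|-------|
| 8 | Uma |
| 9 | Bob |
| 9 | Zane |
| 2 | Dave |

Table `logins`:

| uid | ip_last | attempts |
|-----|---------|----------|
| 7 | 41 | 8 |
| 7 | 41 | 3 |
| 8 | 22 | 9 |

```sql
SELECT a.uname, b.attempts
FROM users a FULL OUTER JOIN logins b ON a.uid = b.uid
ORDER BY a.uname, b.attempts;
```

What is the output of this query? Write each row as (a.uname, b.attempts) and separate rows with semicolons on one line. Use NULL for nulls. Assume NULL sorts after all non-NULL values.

FULL OUTER JOIN keeps every row from both sides; unmatched rows get NULL for the other side's columns.
Matching on a.uid = b.uid.
- uid=8: 1 matching b row(s), so 1 row(s) emitted.
- uid=9: no b row matches, row kept with b columns NULL.
- uid=9: no b row matches, row kept with b columns NULL.
- uid=2: no b row matches, row kept with b columns NULL.
- plus 2 unmatched b row(s), each kept with NULL a columns.
After projecting and ordering:
a.uname | b.attempts
Bob | NULL
Dave | NULL
Uma | 9
Zane | NULL
NULL | 3
NULL | 8

(Bob, NULL); (Dave, NULL); (Uma, 9); (Zane, NULL); (NULL, 3); (NULL, 8)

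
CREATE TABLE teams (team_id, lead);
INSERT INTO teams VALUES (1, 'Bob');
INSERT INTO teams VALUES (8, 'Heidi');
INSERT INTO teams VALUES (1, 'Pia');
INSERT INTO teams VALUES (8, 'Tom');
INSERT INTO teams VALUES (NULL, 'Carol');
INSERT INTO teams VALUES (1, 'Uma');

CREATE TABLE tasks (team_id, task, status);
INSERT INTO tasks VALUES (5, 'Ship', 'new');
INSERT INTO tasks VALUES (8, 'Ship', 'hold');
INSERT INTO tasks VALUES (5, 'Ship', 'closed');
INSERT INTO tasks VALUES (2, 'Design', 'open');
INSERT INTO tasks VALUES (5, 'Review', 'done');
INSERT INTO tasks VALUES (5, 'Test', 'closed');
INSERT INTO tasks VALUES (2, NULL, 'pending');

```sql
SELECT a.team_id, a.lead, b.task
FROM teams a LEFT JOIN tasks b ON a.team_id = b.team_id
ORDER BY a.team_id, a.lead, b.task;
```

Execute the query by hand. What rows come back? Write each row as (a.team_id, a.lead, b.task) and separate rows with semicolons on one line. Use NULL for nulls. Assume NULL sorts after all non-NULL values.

(1, Bob, NULL); (1, Pia, NULL); (1, Uma, NULL); (8, Heidi, Ship); (8, Tom, Ship); (NULL, Carol, NULL)

LEFT JOIN keeps every row from `teams`; unmatched rows get NULL for `tasks`'s columns.
Matching on a.team_id = b.team_id. A NULL in a compared column never satisfies the condition.
Matched pairs: 2; unmatched a rows kept: 4.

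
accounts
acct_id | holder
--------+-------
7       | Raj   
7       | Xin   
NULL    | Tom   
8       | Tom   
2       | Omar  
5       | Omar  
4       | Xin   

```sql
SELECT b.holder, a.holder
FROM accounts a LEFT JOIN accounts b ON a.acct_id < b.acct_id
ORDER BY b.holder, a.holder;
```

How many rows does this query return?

16

LEFT JOIN keeps every row from `accounts a`; unmatched rows get NULL for `accounts b`'s columns.
Matching on a.acct_id < b.acct_id. A NULL in a compared column never satisfies the condition.
- a row (acct_id=7): matches 1 b row(s) → 1 output row(s).
- a row (acct_id=7): matches 1 b row(s) → 1 output row(s).
- a row (acct_id=NULL): no match → kept, b columns NULL.
- a row (acct_id=8): no match → kept, b columns NULL.
- a row (acct_id=2): matches 5 b row(s) → 5 output row(s).
- a row (acct_id=5): matches 3 b row(s) → 3 output row(s).
- a row (acct_id=4): matches 4 b row(s) → 4 output row(s).
Total: 14 matched + 2 padded = 16 rows.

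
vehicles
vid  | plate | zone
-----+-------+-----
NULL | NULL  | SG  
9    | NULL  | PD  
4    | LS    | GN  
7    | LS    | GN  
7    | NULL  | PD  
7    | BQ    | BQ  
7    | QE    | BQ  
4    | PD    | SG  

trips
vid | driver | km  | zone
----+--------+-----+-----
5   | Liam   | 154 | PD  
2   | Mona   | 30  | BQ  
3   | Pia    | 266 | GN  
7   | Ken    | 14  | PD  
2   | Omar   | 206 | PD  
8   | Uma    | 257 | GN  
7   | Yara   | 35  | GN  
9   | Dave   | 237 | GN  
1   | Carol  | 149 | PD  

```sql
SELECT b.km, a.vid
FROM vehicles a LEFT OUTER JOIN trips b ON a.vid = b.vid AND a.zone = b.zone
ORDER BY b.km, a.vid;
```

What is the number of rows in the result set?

LEFT JOIN keeps every row from `vehicles`; unmatched rows get NULL for `trips`'s columns.
Matching on a.vid = b.vid AND a.zone = b.zone. A NULL in a compared column never satisfies the condition.
- a (vid=NULL, zone=SG) has no partner → padded with NULL.
- a (vid=9, zone=PD) has no partner → padded with NULL.
- a (vid=4, zone=GN) has no partner → padded with NULL.
- a (vid=7, zone=GN) pairs with 1 row(s) of b.
- a (vid=7, zone=PD) pairs with 1 row(s) of b.
- a (vid=7, zone=BQ) has no partner → padded with NULL.
- a (vid=7, zone=BQ) has no partner → padded with NULL.
- a (vid=4, zone=SG) has no partner → padded with NULL.
Total: 2 matched + 6 padded = 8 rows.

8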